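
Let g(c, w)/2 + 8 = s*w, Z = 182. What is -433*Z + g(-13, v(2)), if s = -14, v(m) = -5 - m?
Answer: -78626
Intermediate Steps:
g(c, w) = -16 - 28*w (g(c, w) = -16 + 2*(-14*w) = -16 - 28*w)
-433*Z + g(-13, v(2)) = -433*182 + (-16 - 28*(-5 - 1*2)) = -78806 + (-16 - 28*(-5 - 2)) = -78806 + (-16 - 28*(-7)) = -78806 + (-16 + 196) = -78806 + 180 = -78626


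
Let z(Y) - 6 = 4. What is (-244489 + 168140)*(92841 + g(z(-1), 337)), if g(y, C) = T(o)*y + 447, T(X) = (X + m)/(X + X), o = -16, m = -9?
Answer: -113968671817/16 ≈ -7.1230e+9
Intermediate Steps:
z(Y) = 10 (z(Y) = 6 + 4 = 10)
T(X) = (-9 + X)/(2*X) (T(X) = (X - 9)/(X + X) = (-9 + X)/((2*X)) = (-9 + X)*(1/(2*X)) = (-9 + X)/(2*X))
g(y, C) = 447 + 25*y/32 (g(y, C) = ((½)*(-9 - 16)/(-16))*y + 447 = ((½)*(-1/16)*(-25))*y + 447 = 25*y/32 + 447 = 447 + 25*y/32)
(-244489 + 168140)*(92841 + g(z(-1), 337)) = (-244489 + 168140)*(92841 + (447 + (25/32)*10)) = -76349*(92841 + (447 + 125/16)) = -76349*(92841 + 7277/16) = -76349*1492733/16 = -113968671817/16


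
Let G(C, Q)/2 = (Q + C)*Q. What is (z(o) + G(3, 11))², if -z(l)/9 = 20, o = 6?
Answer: 16384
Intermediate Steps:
G(C, Q) = 2*Q*(C + Q) (G(C, Q) = 2*((Q + C)*Q) = 2*((C + Q)*Q) = 2*(Q*(C + Q)) = 2*Q*(C + Q))
z(l) = -180 (z(l) = -9*20 = -180)
(z(o) + G(3, 11))² = (-180 + 2*11*(3 + 11))² = (-180 + 2*11*14)² = (-180 + 308)² = 128² = 16384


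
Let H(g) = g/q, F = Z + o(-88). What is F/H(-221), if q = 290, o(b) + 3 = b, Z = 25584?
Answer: -568690/17 ≈ -33452.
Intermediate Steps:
o(b) = -3 + b
F = 25493 (F = 25584 + (-3 - 88) = 25584 - 91 = 25493)
H(g) = g/290
F/H(-221) = 25493/(((1/290)*(-221))) = 25493/(-221/290) = 25493*(-290/221) = -568690/17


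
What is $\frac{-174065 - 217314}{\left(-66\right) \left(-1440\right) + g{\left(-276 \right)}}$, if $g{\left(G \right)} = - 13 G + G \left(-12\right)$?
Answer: $- \frac{391379}{101940} \approx -3.8393$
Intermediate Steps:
$g{\left(G \right)} = - 25 G$ ($g{\left(G \right)} = - 13 G - 12 G = - 25 G$)
$\frac{-174065 - 217314}{\left(-66\right) \left(-1440\right) + g{\left(-276 \right)}} = \frac{-174065 - 217314}{\left(-66\right) \left(-1440\right) - -6900} = - \frac{391379}{95040 + 6900} = - \frac{391379}{101940}$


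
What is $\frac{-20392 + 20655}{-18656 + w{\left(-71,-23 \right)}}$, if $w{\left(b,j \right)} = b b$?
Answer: $- \frac{263}{13615} \approx -0.019317$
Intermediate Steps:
$w{\left(b,j \right)} = b^{2}$
$\frac{-20392 + 20655}{-18656 + w{\left(-71,-23 \right)}} = \frac{-20392 + 20655}{-18656 + \left(-71\right)^{2}} = \frac{263}{-18656 + 5041} = \frac{263}{-13615} = 263 \left(- \frac{1}{13615}\right) = - \frac{263}{13615}$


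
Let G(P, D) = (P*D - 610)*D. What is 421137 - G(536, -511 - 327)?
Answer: -376492827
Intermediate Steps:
G(P, D) = D*(-610 + D*P) (G(P, D) = (D*P - 610)*D = (-610 + D*P)*D = D*(-610 + D*P))
421137 - G(536, -511 - 327) = 421137 - (-511 - 327)*(-610 + (-511 - 327)*536) = 421137 - (-838)*(-610 - 838*536) = 421137 - (-838)*(-610 - 449168) = 421137 - (-838)*(-449778) = 421137 - 1*376913964 = 421137 - 376913964 = -376492827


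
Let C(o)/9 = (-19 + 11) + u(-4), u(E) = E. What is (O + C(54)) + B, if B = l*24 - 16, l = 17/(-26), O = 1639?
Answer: 19491/13 ≈ 1499.3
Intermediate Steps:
l = -17/26 (l = 17*(-1/26) = -17/26 ≈ -0.65385)
C(o) = -108 (C(o) = 9*((-19 + 11) - 4) = 9*(-8 - 4) = 9*(-12) = -108)
B = -412/13 (B = -17/26*24 - 16 = -204/13 - 16 = -412/13 ≈ -31.692)
(O + C(54)) + B = (1639 - 108) - 412/13 = 1531 - 412/13 = 19491/13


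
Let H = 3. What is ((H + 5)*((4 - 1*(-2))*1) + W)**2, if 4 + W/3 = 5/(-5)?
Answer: 1089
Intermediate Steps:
W = -15 (W = -12 + 3*(5/(-5)) = -12 + 3*(5*(-1/5)) = -12 + 3*(-1) = -12 - 3 = -15)
((H + 5)*((4 - 1*(-2))*1) + W)**2 = ((3 + 5)*((4 - 1*(-2))*1) - 15)**2 = (8*((4 + 2)*1) - 15)**2 = (8*(6*1) - 15)**2 = (8*6 - 15)**2 = (48 - 15)**2 = 33**2 = 1089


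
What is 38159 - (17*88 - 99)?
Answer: 36762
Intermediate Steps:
38159 - (17*88 - 99) = 38159 - (1496 - 99) = 38159 - 1*1397 = 38159 - 1397 = 36762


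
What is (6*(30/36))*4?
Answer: 20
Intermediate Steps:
(6*(30/36))*4 = (6*(30*(1/36)))*4 = (6*(⅚))*4 = 5*4 = 20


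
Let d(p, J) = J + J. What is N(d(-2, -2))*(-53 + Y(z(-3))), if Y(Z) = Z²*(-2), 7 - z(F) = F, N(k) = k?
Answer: 1012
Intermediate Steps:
d(p, J) = 2*J
z(F) = 7 - F
Y(Z) = -2*Z²
N(d(-2, -2))*(-53 + Y(z(-3))) = (2*(-2))*(-53 - 2*(7 - 1*(-3))²) = -4*(-53 - 2*(7 + 3)²) = -4*(-53 - 2*10²) = -4*(-53 - 2*100) = -4*(-53 - 200) = -4*(-253) = 1012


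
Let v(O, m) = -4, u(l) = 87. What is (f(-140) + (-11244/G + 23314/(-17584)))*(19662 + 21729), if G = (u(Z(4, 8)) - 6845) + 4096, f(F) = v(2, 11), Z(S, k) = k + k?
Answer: -76250801763/1671736 ≈ -45612.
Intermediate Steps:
Z(S, k) = 2*k
f(F) = -4
G = -2662 (G = (87 - 6845) + 4096 = -6758 + 4096 = -2662)
(f(-140) + (-11244/G + 23314/(-17584)))*(19662 + 21729) = (-4 + (-11244/(-2662) + 23314/(-17584)))*(19662 + 21729) = (-4 + (-11244*(-1/2662) + 23314*(-1/17584)))*41391 = (-4 + (5622/1331 - 11657/8792))*41391 = (-4 + 33913157/11702152)*41391 = -12895451/11702152*41391 = -76250801763/1671736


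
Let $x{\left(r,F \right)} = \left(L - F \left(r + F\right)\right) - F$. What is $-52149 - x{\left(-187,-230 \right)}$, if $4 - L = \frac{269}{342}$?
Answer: $\frac{14886503}{342} \approx 43528.0$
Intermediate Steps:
$L = \frac{1099}{342}$ ($L = 4 - \frac{269}{342} = \frac{1099}{342} \approx 3.2135$)
$x{\left(r,F \right)} = \frac{1099}{342} - F - F \left(F + r\right)$ ($x{\left(r,F \right)} = \left(\frac{1099}{342} - F \left(r + F\right)\right) - F = \left(\frac{1099}{342} - F \left(F + r\right)\right) - F = \frac{1099}{342} - F - F \left(F + r\right)$)
$-52149 - x{\left(-187,-230 \right)} = -52149 - \left(\frac{1099}{342} - -230 - \left(-230\right)^{2} - \left(-230\right) \left(-187\right)\right) = -52149 - \left(\frac{1099}{342} + 230 - 52900 - 43010\right) = -52149 - - \frac{32721461}{342} = -52149 + \frac{32721461}{342} = \frac{14886503}{342}$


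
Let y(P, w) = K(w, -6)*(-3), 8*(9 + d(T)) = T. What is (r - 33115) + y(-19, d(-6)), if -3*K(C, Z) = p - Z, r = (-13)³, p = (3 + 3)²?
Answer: -35270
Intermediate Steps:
d(T) = -9 + T/8
p = 36 (p = 6² = 36)
r = -2197
K(C, Z) = -12 + Z/3 (K(C, Z) = -(36 - Z)/3 = -12 + Z/3)
y(P, w) = 42 (y(P, w) = (-12 + (⅓)*(-6))*(-3) = (-12 - 2)*(-3) = -14*(-3) = 42)
(r - 33115) + y(-19, d(-6)) = (-2197 - 33115) + 42 = -35312 + 42 = -35270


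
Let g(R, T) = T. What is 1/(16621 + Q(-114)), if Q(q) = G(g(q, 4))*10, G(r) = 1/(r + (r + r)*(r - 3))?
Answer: 6/99731 ≈ 6.0162e-5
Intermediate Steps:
G(r) = 1/(r + 2*r*(-3 + r)) (G(r) = 1/(r + (2*r)*(-3 + r)) = 1/(r + 2*r*(-3 + r)))
Q(q) = 5/6 (Q(q) = (1/(4*(-5 + 2*4)))*10 = (1/(4*(-5 + 8)))*10 = ((1/4)/3)*10 = ((1/4)*(1/3))*10 = (1/12)*10 = 5/6)
1/(16621 + Q(-114)) = 1/(16621 + 5/6) = 1/(99731/6) = 6/99731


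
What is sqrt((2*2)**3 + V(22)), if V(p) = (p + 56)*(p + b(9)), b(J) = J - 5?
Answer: 2*sqrt(523) ≈ 45.738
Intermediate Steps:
b(J) = -5 + J
V(p) = (4 + p)*(56 + p) (V(p) = (p + 56)*(p + (-5 + 9)) = (56 + p)*(p + 4) = (56 + p)*(4 + p) = (4 + p)*(56 + p))
sqrt((2*2)**3 + V(22)) = sqrt((2*2)**3 + (224 + 22**2 + 60*22)) = sqrt(4**3 + (224 + 484 + 1320)) = sqrt(64 + 2028) = sqrt(2092) = 2*sqrt(523)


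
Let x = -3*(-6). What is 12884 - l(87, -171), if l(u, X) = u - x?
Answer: 12815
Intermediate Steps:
x = 18
l(u, X) = -18 + u (l(u, X) = u - 1*18 = u - 18 = -18 + u)
12884 - l(87, -171) = 12884 - (-18 + 87) = 12884 - 1*69 = 12884 - 69 = 12815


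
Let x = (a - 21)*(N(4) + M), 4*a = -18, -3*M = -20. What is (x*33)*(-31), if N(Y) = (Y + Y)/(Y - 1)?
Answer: 243474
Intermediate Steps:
M = 20/3 (M = -1/3*(-20) = 20/3 ≈ 6.6667)
a = -9/2 (a = (1/4)*(-18) = -9/2 ≈ -4.5000)
N(Y) = 2*Y/(-1 + Y) (N(Y) = (2*Y)/(-1 + Y) = 2*Y/(-1 + Y))
x = -238 (x = (-9/2 - 21)*(2*4/(-1 + 4) + 20/3) = -51*(2*4/3 + 20/3)/2 = -51*(2*4*(1/3) + 20/3)/2 = -51*(8/3 + 20/3)/2 = -51/2*28/3 = -238)
(x*33)*(-31) = -238*33*(-31) = -7854*(-31) = 243474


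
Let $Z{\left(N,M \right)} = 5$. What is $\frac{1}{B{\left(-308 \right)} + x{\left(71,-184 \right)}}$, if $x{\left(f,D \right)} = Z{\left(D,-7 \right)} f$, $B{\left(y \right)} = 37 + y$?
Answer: $\frac{1}{84} \approx 0.011905$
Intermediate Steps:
$x{\left(f,D \right)} = 5 f$
$\frac{1}{B{\left(-308 \right)} + x{\left(71,-184 \right)}} = \frac{1}{\left(37 - 308\right) + 5 \cdot 71} = \frac{1}{-271 + 355} = \frac{1}{84}$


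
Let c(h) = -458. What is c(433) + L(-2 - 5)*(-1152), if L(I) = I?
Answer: 7606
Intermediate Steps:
c(433) + L(-2 - 5)*(-1152) = -458 + (-2 - 5)*(-1152) = -458 - 7*(-1152) = -458 + 8064 = 7606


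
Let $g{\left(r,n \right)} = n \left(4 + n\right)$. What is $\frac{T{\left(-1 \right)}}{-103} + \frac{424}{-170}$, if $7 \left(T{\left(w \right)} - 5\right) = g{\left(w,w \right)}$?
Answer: $- \frac{155572}{61285} \approx -2.5385$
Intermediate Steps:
$T{\left(w \right)} = 5 + \frac{w \left(4 + w\right)}{7}$
$\frac{T{\left(-1 \right)}}{-103} + \frac{424}{-170} = \frac{5 + \frac{1}{7} \left(-1\right) \left(4 - 1\right)}{-103} + \frac{424}{-170} = \left(5 + \frac{1}{7} \left(-1\right) 3\right) \left(- \frac{1}{103}\right) + 424 \left(- \frac{1}{170}\right) = \left(5 - \frac{3}{7}\right) \left(- \frac{1}{103}\right) - \frac{212}{85} = \frac{32}{7} \left(- \frac{1}{103}\right) - \frac{212}{85} = - \frac{32}{721} - \frac{212}{85} = - \frac{155572}{61285}$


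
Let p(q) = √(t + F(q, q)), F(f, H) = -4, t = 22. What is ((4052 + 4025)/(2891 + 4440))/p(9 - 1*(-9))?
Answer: 8077*√2/43986 ≈ 0.25969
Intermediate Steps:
p(q) = 3*√2 (p(q) = √(22 - 4) = √18 = 3*√2)
((4052 + 4025)/(2891 + 4440))/p(9 - 1*(-9)) = ((4052 + 4025)/(2891 + 4440))/((3*√2)) = (8077/7331)*(√2/6) = (8077*(1/7331))*(√2/6) = 8077*(√2/6)/7331 = 8077*√2/43986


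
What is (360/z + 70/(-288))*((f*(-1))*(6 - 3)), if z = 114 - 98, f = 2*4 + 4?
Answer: -3205/4 ≈ -801.25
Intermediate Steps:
f = 12 (f = 8 + 4 = 12)
z = 16
(360/z + 70/(-288))*((f*(-1))*(6 - 3)) = (360/16 + 70/(-288))*((12*(-1))*(6 - 3)) = (360*(1/16) + 70*(-1/288))*(-12*3) = (45/2 - 35/144)*(-36) = (3205/144)*(-36) = -3205/4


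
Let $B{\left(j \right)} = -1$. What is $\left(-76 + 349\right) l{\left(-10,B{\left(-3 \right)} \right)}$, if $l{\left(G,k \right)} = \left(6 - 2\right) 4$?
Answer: $4368$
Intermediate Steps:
$l{\left(G,k \right)} = 16$ ($l{\left(G,k \right)} = 4 \cdot 4 = 16$)
$\left(-76 + 349\right) l{\left(-10,B{\left(-3 \right)} \right)} = \left(-76 + 349\right) 16 = 273 \cdot 16 = 4368$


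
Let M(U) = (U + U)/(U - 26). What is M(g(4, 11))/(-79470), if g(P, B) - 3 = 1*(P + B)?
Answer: 1/17660 ≈ 5.6625e-5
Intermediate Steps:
g(P, B) = 3 + B + P (g(P, B) = 3 + 1*(P + B) = 3 + 1*(B + P) = 3 + (B + P) = 3 + B + P)
M(U) = 2*U/(-26 + U) (M(U) = (2*U)/(-26 + U) = 2*U/(-26 + U))
M(g(4, 11))/(-79470) = (2*(3 + 11 + 4)/(-26 + (3 + 11 + 4)))/(-79470) = (2*18/(-26 + 18))*(-1/79470) = (2*18/(-8))*(-1/79470) = (2*18*(-1/8))*(-1/79470) = -9/2*(-1/79470) = 1/17660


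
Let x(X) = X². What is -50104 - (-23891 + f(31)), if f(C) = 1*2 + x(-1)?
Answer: -26216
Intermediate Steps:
f(C) = 3 (f(C) = 1*2 + (-1)² = 2 + 1 = 3)
-50104 - (-23891 + f(31)) = -50104 - (-23891 + 3) = -50104 - 1*(-23888) = -50104 + 23888 = -26216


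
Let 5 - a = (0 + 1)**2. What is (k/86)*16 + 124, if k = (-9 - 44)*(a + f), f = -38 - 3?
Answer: 21020/43 ≈ 488.84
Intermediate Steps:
a = 4 (a = 5 - (0 + 1)**2 = 5 - 1*1**2 = 5 - 1*1 = 5 - 1 = 4)
f = -41
k = 1961 (k = (-9 - 44)*(4 - 41) = -53*(-37) = 1961)
(k/86)*16 + 124 = (1961/86)*16 + 124 = 15688/43 + 124 = 21020/43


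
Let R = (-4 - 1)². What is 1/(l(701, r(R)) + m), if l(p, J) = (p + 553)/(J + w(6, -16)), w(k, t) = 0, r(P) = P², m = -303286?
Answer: -625/189552496 ≈ -3.2972e-6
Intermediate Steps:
R = 25 (R = (-5)² = 25)
l(p, J) = (553 + p)/J (l(p, J) = (p + 553)/(J + 0) = (553 + p)/J)
1/(l(701, r(R)) + m) = 1/((553 + 701)/(25²) - 303286) = 1/(1254/625 - 303286) = 1/(-189552496/625) = -625/189552496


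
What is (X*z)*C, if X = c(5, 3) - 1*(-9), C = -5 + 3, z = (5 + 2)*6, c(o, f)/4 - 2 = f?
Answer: -2436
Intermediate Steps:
c(o, f) = 8 + 4*f
z = 42 (z = 7*6 = 42)
C = -2
X = 29 (X = (8 + 4*3) - 1*(-9) = (8 + 12) + 9 = 20 + 9 = 29)
(X*z)*C = (29*42)*(-2) = 1218*(-2) = -2436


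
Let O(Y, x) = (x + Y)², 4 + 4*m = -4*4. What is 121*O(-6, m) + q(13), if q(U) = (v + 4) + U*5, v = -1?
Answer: 14709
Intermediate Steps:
m = -5 (m = -1 + (-4*4)/4 = -1 + (¼)*(-16) = -1 - 4 = -5)
O(Y, x) = (Y + x)²
q(U) = 3 + 5*U (q(U) = (-1 + 4) + U*5 = 3 + 5*U)
121*O(-6, m) + q(13) = 121*(-6 - 5)² + (3 + 5*13) = 121*(-11)² + (3 + 65) = 121*121 + 68 = 14641 + 68 = 14709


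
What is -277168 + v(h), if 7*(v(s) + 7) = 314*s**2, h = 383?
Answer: 44120121/7 ≈ 6.3029e+6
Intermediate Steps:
v(s) = -7 + 314*s**2/7 (v(s) = -7 + (314*s**2)/7 = -7 + 314*s**2/7)
-277168 + v(h) = -277168 + (-7 + (314/7)*383**2) = -277168 + (-7 + (314/7)*146689) = -277168 + (-7 + 46060346/7) = -277168 + 46060297/7 = 44120121/7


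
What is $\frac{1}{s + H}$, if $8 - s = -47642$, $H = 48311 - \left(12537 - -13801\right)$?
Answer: $\frac{1}{69623} \approx 1.4363 \cdot 10^{-5}$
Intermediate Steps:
$H = 21973$ ($H = 48311 - \left(12537 + 13801\right) = 48311 - 26338 = 21973$)
$s = 47650$ ($s = 8 - -47642 = 8 + 47642 = 47650$)
$\frac{1}{s + H} = \frac{1}{47650 + 21973} = \frac{1}{69623}$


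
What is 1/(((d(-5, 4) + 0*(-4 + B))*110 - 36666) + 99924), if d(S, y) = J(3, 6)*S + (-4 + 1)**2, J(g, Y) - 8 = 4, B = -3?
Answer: 1/57648 ≈ 1.7347e-5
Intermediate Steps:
J(g, Y) = 12 (J(g, Y) = 8 + 4 = 12)
d(S, y) = 9 + 12*S (d(S, y) = 12*S + (-4 + 1)**2 = 12*S + (-3)**2 = 12*S + 9 = 9 + 12*S)
1/(((d(-5, 4) + 0*(-4 + B))*110 - 36666) + 99924) = 1/((((9 + 12*(-5)) + 0*(-4 - 3))*110 - 36666) + 99924) = 1/((((9 - 60) + 0*(-7))*110 - 36666) + 99924) = 1/(((-51 + 0)*110 - 36666) + 99924) = 1/((-51*110 - 36666) + 99924) = 1/((-5610 - 36666) + 99924) = 1/(-42276 + 99924) = 1/57648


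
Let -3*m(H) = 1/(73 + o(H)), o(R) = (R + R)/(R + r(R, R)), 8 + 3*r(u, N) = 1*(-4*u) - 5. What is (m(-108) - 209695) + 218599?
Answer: 167938249/18861 ≈ 8904.0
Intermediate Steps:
r(u, N) = -13/3 - 4*u/3 (r(u, N) = -8/3 + (1*(-4*u) - 5)/3 = -8/3 + (-4*u - 5)/3 = -8/3 + (-5 - 4*u)/3 = -8/3 + (-5/3 - 4*u/3) = -13/3 - 4*u/3)
o(R) = 2*R/(-13/3 - R/3) (o(R) = (R + R)/(R + (-13/3 - 4*R/3)) = (2*R)/(-13/3 - R/3) = 2*R/(-13/3 - R/3))
m(H) = -1/(3*(73 + 6*H/(-13 - H)))
(m(-108) - 209695) + 218599 = ((13 - 108)/(3*(-949 - 67*(-108))) - 209695) + 218599 = ((⅓)*(-95)/(-949 + 7236) - 209695) + 218599 = ((⅓)*(-95)/6287 - 209695) + 218599 = ((⅓)*(1/6287)*(-95) - 209695) + 218599 = (-95/18861 - 209695) + 218599 = -3955057490/18861 + 218599 = 167938249/18861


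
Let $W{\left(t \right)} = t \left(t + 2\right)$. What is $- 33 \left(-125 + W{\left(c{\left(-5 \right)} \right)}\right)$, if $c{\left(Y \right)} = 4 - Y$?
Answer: $858$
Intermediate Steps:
$W{\left(t \right)} = t \left(2 + t\right)$
$- 33 \left(-125 + W{\left(c{\left(-5 \right)} \right)}\right) = - 33 \left(-125 + \left(4 - -5\right) \left(2 + \left(4 - -5\right)\right)\right) = - 33 \left(-125 + \left(4 + 5\right) \left(2 + \left(4 + 5\right)\right)\right) = - 33 \left(-125 + 9 \left(2 + 9\right)\right) = - 33 \left(-125 + 9 \cdot 11\right) = - 33 \left(-125 + 99\right) = \left(-33\right) \left(-26\right) = 858$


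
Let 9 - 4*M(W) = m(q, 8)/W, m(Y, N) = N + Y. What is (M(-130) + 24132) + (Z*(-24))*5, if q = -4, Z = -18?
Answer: 6836507/260 ≈ 26294.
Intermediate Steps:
M(W) = 9/4 - 1/W (M(W) = 9/4 - (8 - 4)/(4*W) = 9/4 - 1/W)
(M(-130) + 24132) + (Z*(-24))*5 = ((9/4 - 1/(-130)) + 24132) - 18*(-24)*5 = ((9/4 - 1*(-1/130)) + 24132) + 432*5 = ((9/4 + 1/130) + 24132) + 2160 = (587/260 + 24132) + 2160 = 6274907/260 + 2160 = 6836507/260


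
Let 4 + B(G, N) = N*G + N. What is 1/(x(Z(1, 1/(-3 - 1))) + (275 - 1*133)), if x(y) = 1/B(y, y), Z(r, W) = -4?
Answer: 8/1137 ≈ 0.0070361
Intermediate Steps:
B(G, N) = -4 + N + G*N (B(G, N) = -4 + (N*G + N) = -4 + (G*N + N) = -4 + (N + G*N) = -4 + N + G*N)
x(y) = 1/(-4 + y + y**2) (x(y) = 1/(-4 + y + y*y) = 1/(-4 + y + y**2))
1/(x(Z(1, 1/(-3 - 1))) + (275 - 1*133)) = 1/(1/(-4 - 4 + (-4)**2) + (275 - 1*133)) = 1/(1/(-4 - 4 + 16) + (275 - 133)) = 1/(1/8 + 142) = 1/(1137/8) = 8/1137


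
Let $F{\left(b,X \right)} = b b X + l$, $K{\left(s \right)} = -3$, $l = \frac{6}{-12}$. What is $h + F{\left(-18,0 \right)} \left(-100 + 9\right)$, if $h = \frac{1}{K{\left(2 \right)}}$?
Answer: $\frac{271}{6} \approx 45.167$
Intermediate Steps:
$l = - \frac{1}{2}$ ($l = 6 \left(- \frac{1}{12}\right) = - \frac{1}{2} \approx -0.5$)
$h = - \frac{1}{3}$ ($h = \frac{1}{-3} = - \frac{1}{3} \approx -0.33333$)
$F{\left(b,X \right)} = - \frac{1}{2} + X b^{2}$ ($F{\left(b,X \right)} = b b X - \frac{1}{2} = b^{2} X - \frac{1}{2} = X b^{2} - \frac{1}{2} = - \frac{1}{2} + X b^{2}$)
$h + F{\left(-18,0 \right)} \left(-100 + 9\right) = - \frac{1}{3} + \left(- \frac{1}{2} + 0 \left(-18\right)^{2}\right) \left(-100 + 9\right) = - \frac{1}{3} + \left(- \frac{1}{2} + 0 \cdot 324\right) \left(-91\right) = - \frac{1}{3} + \left(- \frac{1}{2} + 0\right) \left(-91\right) = - \frac{1}{3} - - \frac{91}{2} = - \frac{1}{3} + \frac{91}{2} = \frac{271}{6}$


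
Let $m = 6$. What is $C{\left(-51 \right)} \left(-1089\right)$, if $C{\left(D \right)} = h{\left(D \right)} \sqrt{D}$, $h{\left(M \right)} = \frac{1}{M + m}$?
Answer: $\frac{121 i \sqrt{51}}{5} \approx 172.82 i$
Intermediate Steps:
$h{\left(M \right)} = \frac{1}{6 + M}$ ($h{\left(M \right)} = \frac{1}{M + 6} = \frac{1}{6 + M}$)
$C{\left(D \right)} = \frac{\sqrt{D}}{6 + D}$
$C{\left(-51 \right)} \left(-1089\right) = \frac{\sqrt{-51}}{6 - 51} \left(-1089\right) = \frac{i \sqrt{51}}{-45} \left(-1089\right) = i \sqrt{51} \left(- \frac{1}{45}\right) \left(-1089\right) = - \frac{i \sqrt{51}}{45} \left(-1089\right) = \frac{121 i \sqrt{51}}{5}$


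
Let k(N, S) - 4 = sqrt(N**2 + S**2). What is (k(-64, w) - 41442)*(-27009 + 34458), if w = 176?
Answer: -308671662 + 119184*sqrt(137) ≈ -3.0728e+8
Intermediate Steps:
k(N, S) = 4 + sqrt(N**2 + S**2)
(k(-64, w) - 41442)*(-27009 + 34458) = ((4 + sqrt((-64)**2 + 176**2)) - 41442)*(-27009 + 34458) = ((4 + sqrt(4096 + 30976)) - 41442)*7449 = ((4 + sqrt(35072)) - 41442)*7449 = ((4 + 16*sqrt(137)) - 41442)*7449 = (-41438 + 16*sqrt(137))*7449 = -308671662 + 119184*sqrt(137)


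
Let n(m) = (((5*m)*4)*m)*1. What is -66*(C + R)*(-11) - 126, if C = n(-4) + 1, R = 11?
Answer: 240906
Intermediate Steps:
n(m) = 20*m² (n(m) = ((20*m)*m)*1 = (20*m²)*1 = 20*m²)
C = 321 (C = 20*(-4)² + 1 = 20*16 + 1 = 320 + 1 = 321)
-66*(C + R)*(-11) - 126 = -66*(321 + 11)*(-11) - 126 = -21912*(-11) - 126 = -66*(-3652) - 126 = 241032 - 126 = 240906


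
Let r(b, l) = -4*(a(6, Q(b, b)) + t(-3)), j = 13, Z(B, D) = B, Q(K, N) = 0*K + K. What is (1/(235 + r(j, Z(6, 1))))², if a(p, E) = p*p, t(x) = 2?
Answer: 1/6889 ≈ 0.00014516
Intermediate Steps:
Q(K, N) = K (Q(K, N) = 0 + K = K)
a(p, E) = p²
r(b, l) = -152 (r(b, l) = -4*(6² + 2) = -4*(36 + 2) = -4*38 = -152)
(1/(235 + r(j, Z(6, 1))))² = (1/(235 - 152))² = (1/83)² = 1/6889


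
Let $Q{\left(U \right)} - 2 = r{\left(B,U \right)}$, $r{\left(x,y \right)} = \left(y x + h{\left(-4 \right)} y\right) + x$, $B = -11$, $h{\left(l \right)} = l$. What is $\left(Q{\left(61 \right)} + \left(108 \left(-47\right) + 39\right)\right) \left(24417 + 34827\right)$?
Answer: $-353153484$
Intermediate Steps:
$r{\left(x,y \right)} = x - 4 y + x y$ ($r{\left(x,y \right)} = \left(y x - 4 y\right) + x = \left(x y - 4 y\right) + x = \left(- 4 y + x y\right) + x = x - 4 y + x y$)
$Q{\left(U \right)} = -9 - 15 U$ ($Q{\left(U \right)} = 2 - \left(11 + 15 U\right) = -9 - 15 U$)
$\left(Q{\left(61 \right)} + \left(108 \left(-47\right) + 39\right)\right) \left(24417 + 34827\right) = \left(\left(-9 - 915\right) + \left(108 \left(-47\right) + 39\right)\right) \left(24417 + 34827\right) = \left(\left(-9 - 915\right) + \left(-5076 + 39\right)\right) 59244 = \left(-924 - 5037\right) 59244 = \left(-5961\right) 59244 = -353153484$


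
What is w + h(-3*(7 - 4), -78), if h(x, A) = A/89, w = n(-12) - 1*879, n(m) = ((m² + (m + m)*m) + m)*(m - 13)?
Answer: -1012809/89 ≈ -11380.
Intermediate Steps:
n(m) = (-13 + m)*(m + 3*m²) (n(m) = ((m² + (2*m)*m) + m)*(-13 + m) = ((m² + 2*m²) + m)*(-13 + m) = (3*m² + m)*(-13 + m) = (m + 3*m²)*(-13 + m) = (-13 + m)*(m + 3*m²))
w = -11379 (w = -12*(-13 - 38*(-12) + 3*(-12)²) - 1*879 = -12*(-13 + 456 + 3*144) - 879 = -12*(-13 + 456 + 432) - 879 = -12*875 - 879 = -10500 - 879 = -11379)
h(x, A) = A/89 (h(x, A) = A*(1/89) = A/89)
w + h(-3*(7 - 4), -78) = -11379 + (1/89)*(-78) = -11379 - 78/89 = -1012809/89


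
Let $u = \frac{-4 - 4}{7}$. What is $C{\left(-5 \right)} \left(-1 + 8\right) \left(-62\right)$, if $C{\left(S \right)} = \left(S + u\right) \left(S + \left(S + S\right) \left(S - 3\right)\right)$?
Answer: $199950$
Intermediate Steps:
$u = - \frac{8}{7}$ ($u = \left(-8\right) \frac{1}{7} = - \frac{8}{7} \approx -1.1429$)
$C{\left(S \right)} = \left(- \frac{8}{7} + S\right) \left(S + 2 S \left(-3 + S\right)\right)$ ($C{\left(S \right)} = \left(S - \frac{8}{7}\right) \left(S + \left(S + S\right) \left(S - 3\right)\right) = \left(- \frac{8}{7} + S\right) \left(S + 2 S \left(-3 + S\right)\right)$)
$C{\left(-5 \right)} \left(-1 + 8\right) \left(-62\right) = \frac{1}{7} \left(-5\right) \left(40 - -255 + 14 \left(-5\right)^{2}\right) \left(-1 + 8\right) \left(-62\right) = \frac{1}{7} \left(-5\right) \left(40 + 255 + 14 \cdot 25\right) 7 \left(-62\right) = \frac{1}{7} \left(-5\right) \left(40 + 255 + 350\right) 7 \left(-62\right) = \frac{1}{7} \left(-5\right) 645 \cdot 7 \left(-62\right) = \left(- \frac{3225}{7}\right) 7 \left(-62\right) = \left(-3225\right) \left(-62\right) = 199950$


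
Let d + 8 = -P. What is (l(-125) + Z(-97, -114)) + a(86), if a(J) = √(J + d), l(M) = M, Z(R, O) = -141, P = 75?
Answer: -266 + √3 ≈ -264.27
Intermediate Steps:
d = -83 (d = -8 - 1*75 = -8 - 75 = -83)
a(J) = √(-83 + J) (a(J) = √(J - 83) = √(-83 + J))
(l(-125) + Z(-97, -114)) + a(86) = (-125 - 141) + √(-83 + 86) = -266 + √3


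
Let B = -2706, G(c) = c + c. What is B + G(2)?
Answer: -2702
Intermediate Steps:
G(c) = 2*c
B + G(2) = -2706 + 2*2 = -2706 + 4 = -2702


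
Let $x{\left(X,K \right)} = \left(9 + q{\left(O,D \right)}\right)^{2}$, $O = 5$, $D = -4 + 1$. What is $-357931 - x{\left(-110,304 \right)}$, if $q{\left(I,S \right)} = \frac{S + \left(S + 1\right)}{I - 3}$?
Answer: $- \frac{1431893}{4} \approx -3.5797 \cdot 10^{5}$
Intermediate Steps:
$D = -3$
$q{\left(I,S \right)} = \frac{1 + 2 S}{-3 + I}$ ($q{\left(I,S \right)} = \frac{S + \left(1 + S\right)}{-3 + I} = \frac{1 + 2 S}{-3 + I}$)
$x{\left(X,K \right)} = \frac{169}{4}$ ($x{\left(X,K \right)} = \left(9 + \frac{1 + 2 \left(-3\right)}{-3 + 5}\right)^{2} = \left(9 + \frac{1 - 6}{2}\right)^{2} = \left(9 + \frac{1}{2} \left(-5\right)\right)^{2} = \left(9 - \frac{5}{2}\right)^{2} = \left(\frac{13}{2}\right)^{2} = \frac{169}{4}$)
$-357931 - x{\left(-110,304 \right)} = -357931 - \frac{169}{4} = - \frac{1431893}{4}$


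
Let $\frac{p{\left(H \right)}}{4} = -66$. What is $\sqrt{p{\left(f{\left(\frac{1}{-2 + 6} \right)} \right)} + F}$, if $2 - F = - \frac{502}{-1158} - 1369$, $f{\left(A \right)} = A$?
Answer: $\frac{\sqrt{370966458}}{579} \approx 33.265$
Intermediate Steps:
$p{\left(H \right)} = -264$ ($p{\left(H \right)} = 4 \left(-66\right) = -264$)
$F = \frac{793558}{579}$ ($F = 2 - \left(- \frac{502}{-1158} - 1369\right) = 2 - \left(\left(-502\right) \left(- \frac{1}{1158}\right) - 1369\right) = 2 - \left(\frac{251}{579} - 1369\right) = 2 - - \frac{792400}{579} = 2 + \frac{792400}{579} = \frac{793558}{579} \approx 1370.6$)
$\sqrt{p{\left(f{\left(\frac{1}{-2 + 6} \right)} \right)} + F} = \sqrt{-264 + \frac{793558}{579}} = \sqrt{\frac{640702}{579}} = \frac{\sqrt{370966458}}{579}$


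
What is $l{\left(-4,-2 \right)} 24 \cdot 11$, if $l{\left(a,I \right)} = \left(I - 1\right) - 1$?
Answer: $-1056$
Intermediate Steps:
$l{\left(a,I \right)} = -2 + I$ ($l{\left(a,I \right)} = \left(-1 + I\right) - 1 = -2 + I$)
$l{\left(-4,-2 \right)} 24 \cdot 11 = \left(-2 - 2\right) 24 \cdot 11 = \left(-4\right) 24 \cdot 11 = \left(-96\right) 11 = -1056$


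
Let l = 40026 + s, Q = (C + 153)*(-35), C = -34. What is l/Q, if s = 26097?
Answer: -66123/4165 ≈ -15.876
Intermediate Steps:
Q = -4165 (Q = (-34 + 153)*(-35) = 119*(-35) = -4165)
l = 66123 (l = 40026 + 26097 = 66123)
l/Q = 66123/(-4165) = 66123*(-1/4165) = -66123/4165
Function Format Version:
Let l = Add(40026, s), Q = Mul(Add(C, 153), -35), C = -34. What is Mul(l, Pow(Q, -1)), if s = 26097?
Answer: Rational(-66123, 4165) ≈ -15.876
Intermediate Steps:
Q = -4165 (Q = Mul(Add(-34, 153), -35) = Mul(119, -35) = -4165)
l = 66123 (l = Add(40026, 26097) = 66123)
Mul(l, Pow(Q, -1)) = Mul(66123, Pow(-4165, -1)) = Mul(66123, Rational(-1, 4165)) = Rational(-66123, 4165)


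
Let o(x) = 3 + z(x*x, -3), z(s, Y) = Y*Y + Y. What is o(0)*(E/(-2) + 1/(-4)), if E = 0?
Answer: -9/4 ≈ -2.2500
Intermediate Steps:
z(s, Y) = Y + Y² (z(s, Y) = Y² + Y = Y + Y²)
o(x) = 9 (o(x) = 3 - 3*(1 - 3) = 3 - 3*(-2) = 3 + 6 = 9)
o(0)*(E/(-2) + 1/(-4)) = 9*(0/(-2) + 1/(-4)) = 9*(0*(-½) + 1*(-¼)) = 9*(0 - ¼) = 9*(-¼) = -9/4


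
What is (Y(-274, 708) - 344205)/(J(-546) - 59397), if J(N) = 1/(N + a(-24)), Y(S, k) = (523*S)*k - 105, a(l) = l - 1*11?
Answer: 29573517603/17254829 ≈ 1713.9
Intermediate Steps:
a(l) = -11 + l (a(l) = l - 11 = -11 + l)
Y(S, k) = -105 + 523*S*k (Y(S, k) = 523*S*k - 105 = -105 + 523*S*k)
J(N) = 1/(-35 + N) (J(N) = 1/(N + (-11 - 24)) = 1/(N - 35) = 1/(-35 + N))
(Y(-274, 708) - 344205)/(J(-546) - 59397) = ((-105 + 523*(-274)*708) - 344205)/(1/(-35 - 546) - 59397) = ((-105 - 101457816) - 344205)/(1/(-581) - 59397) = (-101457921 - 344205)/(-1/581 - 59397) = -101802126/(-34509658/581) = -101802126*(-581/34509658) = 29573517603/17254829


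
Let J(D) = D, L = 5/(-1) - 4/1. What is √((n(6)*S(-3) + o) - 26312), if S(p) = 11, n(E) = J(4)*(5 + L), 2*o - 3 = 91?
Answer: I*√26441 ≈ 162.61*I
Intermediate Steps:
o = 47 (o = 3/2 + (½)*91 = 3/2 + 91/2 = 47)
L = -9 (L = 5*(-1) - 4*1 = -5 - 4 = -9)
n(E) = -16 (n(E) = 4*(5 - 9) = 4*(-4) = -16)
√((n(6)*S(-3) + o) - 26312) = √((-16*11 + 47) - 26312) = √((-176 + 47) - 26312) = √(-129 - 26312) = √(-26441) = I*√26441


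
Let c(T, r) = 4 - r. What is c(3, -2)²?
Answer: 36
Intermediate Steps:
c(3, -2)² = (4 - 1*(-2))² = (4 + 2)² = 6² = 36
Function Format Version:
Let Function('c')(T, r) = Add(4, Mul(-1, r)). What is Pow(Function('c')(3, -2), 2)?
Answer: 36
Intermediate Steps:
Pow(Function('c')(3, -2), 2) = Pow(Add(4, Mul(-1, -2)), 2) = Pow(Add(4, 2), 2) = Pow(6, 2) = 36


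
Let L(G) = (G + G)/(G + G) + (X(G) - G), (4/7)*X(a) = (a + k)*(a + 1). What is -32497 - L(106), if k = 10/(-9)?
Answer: -468292/9 ≈ -52032.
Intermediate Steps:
k = -10/9 (k = 10*(-1/9) = -10/9 ≈ -1.1111)
X(a) = 7*(1 + a)*(-10/9 + a)/4 (X(a) = 7*((a - 10/9)*(a + 1))/4 = 7*((-10/9 + a)*(1 + a))/4 = 7*((1 + a)*(-10/9 + a))/4 = 7*(1 + a)*(-10/9 + a)/4)
L(G) = -17/18 - 43*G/36 + 7*G**2/4 (L(G) = (G + G)/(G + G) + ((-35/18 - 7*G/36 + 7*G**2/4) - G) = (2*G)/((2*G)) + (-35/18 - 43*G/36 + 7*G**2/4) = (2*G)*(1/(2*G)) + (-35/18 - 43*G/36 + 7*G**2/4) = 1 + (-35/18 - 43*G/36 + 7*G**2/4) = -17/18 - 43*G/36 + 7*G**2/4)
-32497 - L(106) = -32497 - (-17/18 - 43/36*106 + (7/4)*106**2) = -32497 - (-17/18 - 2279/18 + (7/4)*11236) = -32497 - (-17/18 - 2279/18 + 19663) = -32497 - 1*175819/9 = -32497 - 175819/9 = -468292/9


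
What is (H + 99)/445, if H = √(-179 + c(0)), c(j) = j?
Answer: 99/445 + I*√179/445 ≈ 0.22247 + 0.030065*I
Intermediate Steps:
H = I*√179 (H = √(-179 + 0) = √(-179) = I*√179 ≈ 13.379*I)
(H + 99)/445 = (I*√179 + 99)/445 = (99 + I*√179)/445 = 99/445 + I*√179/445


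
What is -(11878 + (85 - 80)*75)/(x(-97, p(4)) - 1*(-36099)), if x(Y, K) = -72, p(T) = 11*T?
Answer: -12253/36027 ≈ -0.34011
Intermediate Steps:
-(11878 + (85 - 80)*75)/(x(-97, p(4)) - 1*(-36099)) = -(11878 + (85 - 80)*75)/(-72 - 1*(-36099)) = -(11878 + 5*75)/(-72 + 36099) = -(11878 + 375)/36027 = -12253/36027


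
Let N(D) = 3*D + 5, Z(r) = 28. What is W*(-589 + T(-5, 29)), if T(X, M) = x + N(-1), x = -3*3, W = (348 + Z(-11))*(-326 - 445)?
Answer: 172778016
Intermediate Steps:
W = -289896 (W = (348 + 28)*(-326 - 445) = 376*(-771) = -289896)
N(D) = 5 + 3*D
x = -9
T(X, M) = -7 (T(X, M) = -9 + (5 + 3*(-1)) = -9 + (5 - 3) = -9 + 2 = -7)
W*(-589 + T(-5, 29)) = -289896*(-589 - 7) = -289896*(-596) = 172778016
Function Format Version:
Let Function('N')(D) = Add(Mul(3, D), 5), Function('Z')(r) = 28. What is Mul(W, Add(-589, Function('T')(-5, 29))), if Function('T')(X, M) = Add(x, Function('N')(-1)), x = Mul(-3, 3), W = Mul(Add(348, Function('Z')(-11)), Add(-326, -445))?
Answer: 172778016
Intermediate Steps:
W = -289896 (W = Mul(Add(348, 28), Add(-326, -445)) = Mul(376, -771) = -289896)
Function('N')(D) = Add(5, Mul(3, D))
x = -9
Function('T')(X, M) = -7 (Function('T')(X, M) = Add(-9, Add(5, Mul(3, -1))) = Add(-9, Add(5, -3)) = Add(-9, 2) = -7)
Mul(W, Add(-589, Function('T')(-5, 29))) = Mul(-289896, Add(-589, -7)) = Mul(-289896, -596) = 172778016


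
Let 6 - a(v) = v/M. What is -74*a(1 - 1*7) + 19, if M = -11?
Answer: -4231/11 ≈ -384.64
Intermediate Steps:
a(v) = 6 + v/11 (a(v) = 6 - v/(-11) = 6 - v*(-1)/11 = 6 - (-1)*v/11 = 6 + v/11)
-74*a(1 - 1*7) + 19 = -74*(6 + (1 - 1*7)/11) + 19 = -74*(6 + (1 - 7)/11) + 19 = -74*(6 + (1/11)*(-6)) + 19 = -74*(6 - 6/11) + 19 = -74*60/11 + 19 = -4440/11 + 19 = -4231/11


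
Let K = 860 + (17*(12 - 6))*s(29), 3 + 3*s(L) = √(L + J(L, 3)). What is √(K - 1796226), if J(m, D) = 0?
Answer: √(-1795468 + 34*√29) ≈ 1339.9*I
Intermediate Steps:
s(L) = -1 + √L/3 (s(L) = -1 + √(L + 0)/3 = -1 + √L/3)
K = 758 + 34*√29 (K = 860 + (17*(12 - 6))*(-1 + √29/3) = 860 + (17*6)*(-1 + √29/3) = 860 + 102*(-1 + √29/3) = 860 + (-102 + 34*√29) = 758 + 34*√29 ≈ 941.10)
√(K - 1796226) = √((758 + 34*√29) - 1796226) = √(-1795468 + 34*√29)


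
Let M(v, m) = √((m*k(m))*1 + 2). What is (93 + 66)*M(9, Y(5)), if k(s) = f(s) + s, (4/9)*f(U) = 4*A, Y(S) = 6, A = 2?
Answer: 159*√146 ≈ 1921.2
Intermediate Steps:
f(U) = 18 (f(U) = 9*(4*2)/4 = (9/4)*8 = 18)
k(s) = 18 + s
M(v, m) = √(2 + m*(18 + m)) (M(v, m) = √((m*(18 + m))*1 + 2) = √(m*(18 + m) + 2) = √(2 + m*(18 + m)))
(93 + 66)*M(9, Y(5)) = (93 + 66)*√(2 + 6*(18 + 6)) = 159*√(2 + 6*24) = 159*√(2 + 144) = 159*√146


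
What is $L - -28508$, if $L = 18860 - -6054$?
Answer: $53422$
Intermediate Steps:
$L = 24914$ ($L = 18860 + 6054 = 24914$)
$L - -28508 = 24914 - -28508 = 24914 + 28508 = 53422$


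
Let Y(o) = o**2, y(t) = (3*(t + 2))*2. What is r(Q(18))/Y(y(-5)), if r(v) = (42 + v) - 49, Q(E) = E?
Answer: 11/324 ≈ 0.033951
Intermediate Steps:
y(t) = 12 + 6*t (y(t) = (3*(2 + t))*2 = (6 + 3*t)*2 = 12 + 6*t)
r(v) = -7 + v
r(Q(18))/Y(y(-5)) = (-7 + 18)/((12 + 6*(-5))**2) = 11/((12 - 30)**2) = 11/((-18)**2) = 11/324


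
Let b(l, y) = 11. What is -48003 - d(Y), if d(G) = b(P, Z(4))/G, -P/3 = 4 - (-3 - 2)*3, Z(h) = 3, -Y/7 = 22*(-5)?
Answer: -3360211/70 ≈ -48003.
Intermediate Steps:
Y = 770 (Y = -154*(-5) = -7*(-110) = 770)
P = -57 (P = -3*(4 - (-3 - 2)*3) = -3*(4 - (-5)*3) = -3*(4 - 1*(-15)) = -3*(4 + 15) = -3*19 = -57)
d(G) = 11/G
-48003 - d(Y) = -48003 - 11/770 = -48003 - 1*1/70 = -48003 - 1/70 = -3360211/70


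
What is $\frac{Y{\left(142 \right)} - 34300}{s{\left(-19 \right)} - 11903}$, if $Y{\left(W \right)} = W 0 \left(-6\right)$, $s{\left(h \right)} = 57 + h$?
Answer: $\frac{980}{339} \approx 2.8909$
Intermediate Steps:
$Y{\left(W \right)} = 0$ ($Y{\left(W \right)} = 0 \left(-6\right) = 0$)
$\frac{Y{\left(142 \right)} - 34300}{s{\left(-19 \right)} - 11903} = \frac{0 - 34300}{\left(57 - 19\right) - 11903} = - \frac{34300}{38 - 11903} = - \frac{34300}{-11865} = \left(-34300\right) \left(- \frac{1}{11865}\right) = \frac{980}{339}$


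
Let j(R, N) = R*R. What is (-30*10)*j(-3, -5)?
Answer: -2700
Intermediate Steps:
j(R, N) = R²
(-30*10)*j(-3, -5) = -30*10*(-3)² = -300*9 = -2700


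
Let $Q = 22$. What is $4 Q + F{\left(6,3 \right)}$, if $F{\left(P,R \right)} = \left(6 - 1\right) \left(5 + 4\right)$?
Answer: $133$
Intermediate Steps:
$F{\left(P,R \right)} = 45$ ($F{\left(P,R \right)} = 5 \cdot 9 = 45$)
$4 Q + F{\left(6,3 \right)} = 4 \cdot 22 + 45 = 88 + 45 = 133$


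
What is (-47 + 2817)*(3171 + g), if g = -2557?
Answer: 1700780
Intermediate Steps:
(-47 + 2817)*(3171 + g) = (-47 + 2817)*(3171 - 2557) = 2770*614 = 1700780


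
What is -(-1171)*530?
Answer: 620630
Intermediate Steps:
-(-1171)*530 = -1*(-620630) = 620630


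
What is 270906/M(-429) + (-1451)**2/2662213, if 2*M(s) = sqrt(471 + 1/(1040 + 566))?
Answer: 2105401/2662213 + 541812*sqrt(1214821762)/756427 ≈ 24966.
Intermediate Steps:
M(s) = sqrt(1214821762)/3212 (M(s) = sqrt(471 + 1/(1040 + 566))/2 = sqrt(471 + 1/1606)/2 = sqrt(756427/1606)/2 = (sqrt(1214821762)/1606)/2 = sqrt(1214821762)/3212)
270906/M(-429) + (-1451)**2/2662213 = 270906/((sqrt(1214821762)/3212)) + (-1451)**2/2662213 = 270906*(2*sqrt(1214821762)/756427) + 2105401*(1/2662213) = 541812*sqrt(1214821762)/756427 + 2105401/2662213 = 2105401/2662213 + 541812*sqrt(1214821762)/756427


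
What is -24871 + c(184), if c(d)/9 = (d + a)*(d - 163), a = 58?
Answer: 20867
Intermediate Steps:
c(d) = 9*(-163 + d)*(58 + d) (c(d) = 9*((d + 58)*(d - 163)) = 9*((58 + d)*(-163 + d)) = 9*((-163 + d)*(58 + d)) = 9*(-163 + d)*(58 + d))
-24871 + c(184) = -24871 + (-85086 - 945*184 + 9*184²) = -24871 + (-85086 - 173880 + 9*33856) = -24871 + (-85086 - 173880 + 304704) = -24871 + 45738 = 20867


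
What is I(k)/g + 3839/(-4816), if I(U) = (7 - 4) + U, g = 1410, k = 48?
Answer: -861229/1131760 ≈ -0.76096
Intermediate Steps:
I(U) = 3 + U
I(k)/g + 3839/(-4816) = (3 + 48)/1410 + 3839/(-4816) = 51*(1/1410) + 3839*(-1/4816) = 17/470 - 3839/4816 = -861229/1131760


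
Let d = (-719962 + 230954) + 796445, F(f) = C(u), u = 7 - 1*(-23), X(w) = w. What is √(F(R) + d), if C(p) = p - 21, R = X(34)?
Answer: √307446 ≈ 554.48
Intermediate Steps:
R = 34
u = 30 (u = 7 + 23 = 30)
C(p) = -21 + p
F(f) = 9 (F(f) = -21 + 30 = 9)
d = 307437 (d = -489008 + 796445 = 307437)
√(F(R) + d) = √(9 + 307437) = √307446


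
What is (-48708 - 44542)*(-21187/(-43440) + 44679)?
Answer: -18098677530775/4344 ≈ -4.1664e+9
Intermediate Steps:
(-48708 - 44542)*(-21187/(-43440) + 44679) = -93250*(-21187*(-1/43440) + 44679) = -93250*(21187/43440 + 44679) = -93250*1940876947/43440 = -18098677530775/4344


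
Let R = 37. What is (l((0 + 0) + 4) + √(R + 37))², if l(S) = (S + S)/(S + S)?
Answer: (1 + √74)² ≈ 92.205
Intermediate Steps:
l(S) = 1 (l(S) = (2*S)/((2*S)) = (2*S)*(1/(2*S)) = 1)
(l((0 + 0) + 4) + √(R + 37))² = (1 + √(37 + 37))² = (1 + √74)²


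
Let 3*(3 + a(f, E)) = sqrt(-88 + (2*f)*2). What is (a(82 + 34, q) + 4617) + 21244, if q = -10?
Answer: 25858 + 2*sqrt(94)/3 ≈ 25864.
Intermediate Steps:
a(f, E) = -3 + sqrt(-88 + 4*f)/3 (a(f, E) = -3 + sqrt(-88 + (2*f)*2)/3 = -3 + sqrt(-88 + 4*f)/3)
(a(82 + 34, q) + 4617) + 21244 = ((-3 + 2*sqrt(-22 + (82 + 34))/3) + 4617) + 21244 = ((-3 + 2*sqrt(-22 + 116)/3) + 4617) + 21244 = ((-3 + 2*sqrt(94)/3) + 4617) + 21244 = (4614 + 2*sqrt(94)/3) + 21244 = 25858 + 2*sqrt(94)/3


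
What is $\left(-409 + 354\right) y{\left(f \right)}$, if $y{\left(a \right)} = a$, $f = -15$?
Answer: $825$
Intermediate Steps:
$\left(-409 + 354\right) y{\left(f \right)} = \left(-409 + 354\right) \left(-15\right) = \left(-55\right) \left(-15\right) = 825$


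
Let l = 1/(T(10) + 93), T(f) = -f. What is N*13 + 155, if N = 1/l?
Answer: 1234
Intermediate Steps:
l = 1/83 (l = 1/(-1*10 + 93) = 1/(-10 + 93) = 1/83 ≈ 0.012048)
N = 83 (N = 1/(1/83) = 83)
N*13 + 155 = 83*13 + 155 = 1079 + 155 = 1234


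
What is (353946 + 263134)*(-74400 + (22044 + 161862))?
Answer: 67573962480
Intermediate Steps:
(353946 + 263134)*(-74400 + (22044 + 161862)) = 617080*(-74400 + 183906) = 617080*109506 = 67573962480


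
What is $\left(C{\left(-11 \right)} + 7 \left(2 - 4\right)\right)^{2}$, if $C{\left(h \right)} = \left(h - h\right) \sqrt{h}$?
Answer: $196$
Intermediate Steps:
$C{\left(h \right)} = 0$ ($C{\left(h \right)} = 0 \sqrt{h} = 0$)
$\left(C{\left(-11 \right)} + 7 \left(2 - 4\right)\right)^{2} = \left(0 + 7 \left(2 - 4\right)\right)^{2} = \left(0 + 7 \left(-2\right)\right)^{2} = \left(0 - 14\right)^{2} = \left(-14\right)^{2} = 196$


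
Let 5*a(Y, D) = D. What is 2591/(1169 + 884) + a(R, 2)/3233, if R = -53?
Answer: 41887621/33186745 ≈ 1.2622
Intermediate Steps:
a(Y, D) = D/5
2591/(1169 + 884) + a(R, 2)/3233 = 2591/(1169 + 884) + ((⅕)*2)/3233 = 2591/2053 + (⅖)*(1/3233) = 2591*(1/2053) + 2/16165 = 2591/2053 + 2/16165 = 41887621/33186745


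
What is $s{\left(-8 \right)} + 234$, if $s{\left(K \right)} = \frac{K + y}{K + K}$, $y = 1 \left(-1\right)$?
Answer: $\frac{3753}{16} \approx 234.56$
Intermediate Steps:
$y = -1$
$s{\left(K \right)} = \frac{-1 + K}{2 K}$ ($s{\left(K \right)} = \frac{K - 1}{K + K} = \frac{-1 + K}{2 K}$)
$s{\left(-8 \right)} + 234 = \frac{-1 - 8}{2 \left(-8\right)} + 234 = \frac{1}{2} \left(- \frac{1}{8}\right) \left(-9\right) + 234 = \frac{9}{16} + 234 = \frac{3753}{16}$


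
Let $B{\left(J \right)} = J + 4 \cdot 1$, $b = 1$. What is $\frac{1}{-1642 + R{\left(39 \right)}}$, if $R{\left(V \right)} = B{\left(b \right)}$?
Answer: $- \frac{1}{1637} \approx -0.00061087$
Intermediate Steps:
$B{\left(J \right)} = 4 + J$ ($B{\left(J \right)} = J + 4 = 4 + J$)
$R{\left(V \right)} = 5$ ($R{\left(V \right)} = 4 + 1 = 5$)
$\frac{1}{-1642 + R{\left(39 \right)}} = \frac{1}{-1642 + 5} = \frac{1}{-1637} = - \frac{1}{1637}$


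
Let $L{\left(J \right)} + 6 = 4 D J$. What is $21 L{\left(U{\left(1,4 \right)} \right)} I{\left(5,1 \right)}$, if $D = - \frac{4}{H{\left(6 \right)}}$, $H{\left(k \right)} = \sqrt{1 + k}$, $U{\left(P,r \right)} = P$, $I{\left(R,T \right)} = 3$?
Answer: $-378 - 144 \sqrt{7} \approx -758.99$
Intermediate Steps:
$D = - \frac{4 \sqrt{7}}{7}$ ($D = - \frac{4}{\sqrt{1 + 6}} = - \frac{4}{\sqrt{7}} = - 4 \frac{\sqrt{7}}{7} = - \frac{4 \sqrt{7}}{7} \approx -1.5119$)
$L{\left(J \right)} = -6 - \frac{16 J \sqrt{7}}{7}$ ($L{\left(J \right)} = -6 + 4 \left(- \frac{4 \sqrt{7}}{7}\right) J = -6 + - \frac{16 \sqrt{7}}{7} J = -6 - \frac{16 J \sqrt{7}}{7}$)
$21 L{\left(U{\left(1,4 \right)} \right)} I{\left(5,1 \right)} = 21 \left(-6 - \frac{16 \sqrt{7}}{7}\right) 3 = \left(-126 - 48 \sqrt{7}\right) 3 = -378 - 144 \sqrt{7}$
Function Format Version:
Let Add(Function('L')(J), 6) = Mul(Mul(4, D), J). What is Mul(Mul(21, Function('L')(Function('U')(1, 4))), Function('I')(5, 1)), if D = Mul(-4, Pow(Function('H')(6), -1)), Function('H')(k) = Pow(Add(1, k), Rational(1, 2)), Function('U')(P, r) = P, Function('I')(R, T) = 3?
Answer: Add(-378, Mul(-144, Pow(7, Rational(1, 2)))) ≈ -758.99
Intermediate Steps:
D = Mul(Rational(-4, 7), Pow(7, Rational(1, 2))) (D = Mul(-4, Pow(Pow(Add(1, 6), Rational(1, 2)), -1)) = Mul(-4, Pow(Pow(7, Rational(1, 2)), -1)) = Mul(-4, Mul(Rational(1, 7), Pow(7, Rational(1, 2)))) = Mul(Rational(-4, 7), Pow(7, Rational(1, 2))) ≈ -1.5119)
Function('L')(J) = Add(-6, Mul(Rational(-16, 7), J, Pow(7, Rational(1, 2)))) (Function('L')(J) = Add(-6, Mul(Mul(4, Mul(Rational(-4, 7), Pow(7, Rational(1, 2)))), J)) = Add(-6, Mul(Mul(Rational(-16, 7), Pow(7, Rational(1, 2))), J)) = Add(-6, Mul(Rational(-16, 7), J, Pow(7, Rational(1, 2)))))
Mul(Mul(21, Function('L')(Function('U')(1, 4))), Function('I')(5, 1)) = Mul(Mul(21, Add(-6, Mul(Rational(-16, 7), 1, Pow(7, Rational(1, 2))))), 3) = Mul(Mul(21, Add(-6, Mul(Rational(-16, 7), Pow(7, Rational(1, 2))))), 3) = Mul(Add(-126, Mul(-48, Pow(7, Rational(1, 2)))), 3) = Add(-378, Mul(-144, Pow(7, Rational(1, 2))))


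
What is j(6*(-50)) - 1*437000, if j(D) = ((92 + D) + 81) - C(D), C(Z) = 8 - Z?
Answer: -437435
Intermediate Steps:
j(D) = 165 + 2*D (j(D) = ((92 + D) + 81) - (8 - D) = (173 + D) + (-8 + D) = 165 + 2*D)
j(6*(-50)) - 1*437000 = (165 + 2*(6*(-50))) - 1*437000 = (165 + 2*(-300)) - 437000 = (165 - 600) - 437000 = -435 - 437000 = -437435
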